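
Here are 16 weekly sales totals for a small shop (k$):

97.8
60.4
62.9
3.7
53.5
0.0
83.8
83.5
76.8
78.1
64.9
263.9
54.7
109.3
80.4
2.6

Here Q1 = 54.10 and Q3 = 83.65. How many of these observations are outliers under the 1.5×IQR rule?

4

IQR = 29.55; fences at 54.10 − 44.325 = 9.775 and 83.65 + 44.325 = 127.975.
Outside the cutoffs: 0.0, 2.6, 3.7, 263.9.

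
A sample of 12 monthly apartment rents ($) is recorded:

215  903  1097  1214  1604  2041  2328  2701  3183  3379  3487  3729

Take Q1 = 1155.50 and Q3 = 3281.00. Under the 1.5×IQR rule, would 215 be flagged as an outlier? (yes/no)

no

IQR = Q3 − Q1 = 3281.00 − 1155.50 = 2125.50.
Lower fence = Q1 − 1.5·IQR = 1155.50 − 3188.25 = -2032.75.
Upper fence = Q3 + 1.5·IQR = 3281.00 + 3188.25 = 6469.25.
215 lies within [-2032.75, 6469.25].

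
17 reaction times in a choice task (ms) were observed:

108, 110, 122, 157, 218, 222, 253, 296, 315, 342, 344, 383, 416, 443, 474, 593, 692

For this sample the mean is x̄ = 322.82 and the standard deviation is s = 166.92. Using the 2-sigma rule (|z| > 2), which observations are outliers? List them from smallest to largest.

692

Cutoffs at x̄ ± 2s: 322.82 ± 2·166.92 = [-11.02, 656.66].
692: z = 2.21, |z| > 2 → outlier.
Every other value lies within [-11.02, 656.66].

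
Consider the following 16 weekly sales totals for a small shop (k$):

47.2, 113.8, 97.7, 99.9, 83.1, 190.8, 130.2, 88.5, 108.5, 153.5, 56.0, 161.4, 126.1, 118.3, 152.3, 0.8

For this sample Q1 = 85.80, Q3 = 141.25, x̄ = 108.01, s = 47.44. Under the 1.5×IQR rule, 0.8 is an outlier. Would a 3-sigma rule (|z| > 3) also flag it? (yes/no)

z = (0.8 − 108.01) / 47.44 = -2.26.
|z| = 2.26 ≤ 3.

no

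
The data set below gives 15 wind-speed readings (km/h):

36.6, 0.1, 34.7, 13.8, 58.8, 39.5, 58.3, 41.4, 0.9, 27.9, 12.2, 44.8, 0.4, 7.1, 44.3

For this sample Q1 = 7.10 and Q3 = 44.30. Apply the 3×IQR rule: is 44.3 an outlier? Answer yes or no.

IQR = Q3 − Q1 = 44.30 − 7.10 = 37.20.
Lower fence = Q1 − 3·IQR = 7.10 − 111.60 = -104.50.
Upper fence = Q3 + 3·IQR = 44.30 + 111.60 = 155.90.
44.3 lies within [-104.50, 155.90].

no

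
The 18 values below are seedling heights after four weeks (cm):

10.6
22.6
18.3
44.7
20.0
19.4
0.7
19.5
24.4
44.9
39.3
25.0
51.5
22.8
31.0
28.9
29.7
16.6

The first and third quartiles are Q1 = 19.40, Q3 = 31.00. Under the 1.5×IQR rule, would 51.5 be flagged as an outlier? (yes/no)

yes

IQR = Q3 − Q1 = 31.00 − 19.40 = 11.60.
Lower fence = Q1 − 1.5·IQR = 19.40 − 17.40 = 2.00.
Upper fence = Q3 + 1.5·IQR = 31.00 + 17.40 = 48.40.
51.5 lies above the upper fence.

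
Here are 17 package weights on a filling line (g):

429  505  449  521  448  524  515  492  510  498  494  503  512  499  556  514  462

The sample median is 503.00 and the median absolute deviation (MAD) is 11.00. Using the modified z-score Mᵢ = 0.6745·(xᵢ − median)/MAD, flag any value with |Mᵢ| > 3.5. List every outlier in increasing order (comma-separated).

429

|Mᵢ| > 3.5 ⇔ |xᵢ − 503.00| > 3.5·11.00/0.6745 = 57.08.
So outliers lie outside [445.92, 560.08].
429: M = -4.54 → outlier.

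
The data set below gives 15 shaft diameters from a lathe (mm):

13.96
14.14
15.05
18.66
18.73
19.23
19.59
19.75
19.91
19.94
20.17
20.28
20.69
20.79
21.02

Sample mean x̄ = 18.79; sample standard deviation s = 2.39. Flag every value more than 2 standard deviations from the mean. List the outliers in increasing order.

Cutoffs at x̄ ± 2s: 18.79 ± 2·2.39 = [14.01, 23.57].
13.96: z = -2.02, |z| > 2 → outlier.
Every other value lies within [14.01, 23.57].

13.96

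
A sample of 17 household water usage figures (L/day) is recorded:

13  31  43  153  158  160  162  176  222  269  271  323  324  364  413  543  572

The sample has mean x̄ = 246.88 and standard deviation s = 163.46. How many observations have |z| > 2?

0

Cutoffs: x̄ ± 2s = [-80.04, 573.80].
Every value lies within the cutoffs.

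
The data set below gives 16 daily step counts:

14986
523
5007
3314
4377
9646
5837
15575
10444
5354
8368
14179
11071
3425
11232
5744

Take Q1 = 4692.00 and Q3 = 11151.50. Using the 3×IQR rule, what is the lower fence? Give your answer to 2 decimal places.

IQR = Q3 − Q1 = 11151.50 − 4692.00 = 6459.50.
Lower fence = Q1 − 3·IQR = 4692.00 − 19378.50 = -14686.50.
Upper fence = Q3 + 3·IQR = 11151.50 + 19378.50 = 30530.00.

-14686.50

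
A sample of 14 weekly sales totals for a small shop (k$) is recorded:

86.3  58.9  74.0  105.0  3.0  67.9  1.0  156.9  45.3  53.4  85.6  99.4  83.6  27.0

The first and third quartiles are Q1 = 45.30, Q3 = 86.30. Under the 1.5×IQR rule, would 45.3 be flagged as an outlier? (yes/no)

IQR = Q3 − Q1 = 86.30 − 45.30 = 41.00.
Lower fence = Q1 − 1.5·IQR = 45.30 − 61.50 = -16.20.
Upper fence = Q3 + 1.5·IQR = 86.30 + 61.50 = 147.80.
45.3 lies within [-16.20, 147.80].

no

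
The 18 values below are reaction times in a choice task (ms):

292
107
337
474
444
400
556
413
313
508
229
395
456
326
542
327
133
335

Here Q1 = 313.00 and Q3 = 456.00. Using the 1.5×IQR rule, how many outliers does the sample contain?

0

IQR = 143.00; fences at 313.00 − 214.50 = 98.50 and 456.00 + 214.50 = 670.50.
Every value lies within the cutoffs.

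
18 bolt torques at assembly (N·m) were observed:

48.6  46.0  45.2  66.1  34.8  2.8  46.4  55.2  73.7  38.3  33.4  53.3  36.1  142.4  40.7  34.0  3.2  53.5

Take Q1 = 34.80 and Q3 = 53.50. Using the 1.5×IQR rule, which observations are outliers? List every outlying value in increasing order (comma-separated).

IQR = Q3 − Q1 = 53.50 − 34.80 = 18.70.
Lower fence = Q1 − 1.5·IQR = 34.80 − 28.05 = 6.75.
Upper fence = Q3 + 1.5·IQR = 53.50 + 28.05 = 81.55.
2.8 < 6.75 → outlier.
3.2 < 6.75 → outlier.
142.4 > 81.55 → outlier.
All remaining values lie within [6.75, 81.55].

2.8, 3.2, 142.4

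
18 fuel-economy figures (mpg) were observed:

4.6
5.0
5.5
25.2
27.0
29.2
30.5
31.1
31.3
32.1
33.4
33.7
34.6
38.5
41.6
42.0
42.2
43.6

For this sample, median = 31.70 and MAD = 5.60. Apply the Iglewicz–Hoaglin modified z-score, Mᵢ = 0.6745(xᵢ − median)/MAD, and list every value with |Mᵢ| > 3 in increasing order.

4.6, 5.0, 5.5

|Mᵢ| > 3 ⇔ |xᵢ − 31.70| > 3·5.60/0.6745 = 24.91.
So outliers lie outside [6.79, 56.61].
4.6: M = -3.26 → outlier.
5.0: M = -3.22 → outlier.
5.5: M = -3.16 → outlier.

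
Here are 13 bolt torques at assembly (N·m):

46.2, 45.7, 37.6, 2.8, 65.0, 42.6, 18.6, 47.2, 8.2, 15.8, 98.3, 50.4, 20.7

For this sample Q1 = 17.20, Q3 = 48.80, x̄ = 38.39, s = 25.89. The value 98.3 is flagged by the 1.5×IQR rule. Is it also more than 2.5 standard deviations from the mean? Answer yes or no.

no

z = (98.3 − 38.39) / 25.89 = 2.31.
|z| = 2.31 ≤ 2.5.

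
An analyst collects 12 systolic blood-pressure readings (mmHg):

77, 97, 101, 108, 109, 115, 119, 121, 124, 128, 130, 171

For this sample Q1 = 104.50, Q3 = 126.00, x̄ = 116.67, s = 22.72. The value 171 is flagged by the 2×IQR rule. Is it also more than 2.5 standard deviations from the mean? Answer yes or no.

no

z = (171 − 116.67) / 22.72 = 2.39.
|z| = 2.39 ≤ 2.5.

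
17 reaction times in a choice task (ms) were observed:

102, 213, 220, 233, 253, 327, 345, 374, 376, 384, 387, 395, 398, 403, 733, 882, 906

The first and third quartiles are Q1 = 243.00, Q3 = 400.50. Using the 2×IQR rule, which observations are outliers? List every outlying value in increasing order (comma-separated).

733, 882, 906

IQR = Q3 − Q1 = 400.50 − 243.00 = 157.50.
Lower fence = Q1 − 2·IQR = 243.00 − 315.00 = -72.00.
Upper fence = Q3 + 2·IQR = 400.50 + 315.00 = 715.50.
733 > 715.50 → outlier.
882 > 715.50 → outlier.
906 > 715.50 → outlier.
All remaining values lie within [-72.00, 715.50].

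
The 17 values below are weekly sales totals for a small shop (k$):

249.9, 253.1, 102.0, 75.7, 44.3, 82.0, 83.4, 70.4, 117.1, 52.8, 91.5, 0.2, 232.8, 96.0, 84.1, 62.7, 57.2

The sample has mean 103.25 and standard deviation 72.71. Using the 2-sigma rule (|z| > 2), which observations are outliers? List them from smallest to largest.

Cutoffs at x̄ ± 2s: 103.25 ± 2·72.71 = [-42.17, 248.67].
249.9: z = 2.02, |z| > 2 → outlier.
253.1: z = 2.06, |z| > 2 → outlier.
Every other value lies within [-42.17, 248.67].

249.9, 253.1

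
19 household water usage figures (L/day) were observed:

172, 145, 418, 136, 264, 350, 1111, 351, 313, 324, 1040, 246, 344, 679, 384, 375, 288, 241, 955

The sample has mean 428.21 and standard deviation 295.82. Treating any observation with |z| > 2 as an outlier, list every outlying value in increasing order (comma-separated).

Cutoffs at x̄ ± 2s: 428.21 ± 2·295.82 = [-163.43, 1019.85].
1040: z = 2.07, |z| > 2 → outlier.
1111: z = 2.31, |z| > 2 → outlier.
Every other value lies within [-163.43, 1019.85].

1040, 1111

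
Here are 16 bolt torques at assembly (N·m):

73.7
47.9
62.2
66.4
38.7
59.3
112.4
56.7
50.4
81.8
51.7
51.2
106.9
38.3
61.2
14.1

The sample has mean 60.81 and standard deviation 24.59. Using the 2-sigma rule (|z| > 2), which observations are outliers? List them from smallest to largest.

Cutoffs at x̄ ± 2s: 60.81 ± 2·24.59 = [11.63, 109.99].
112.4: z = 2.10, |z| > 2 → outlier.
Every other value lies within [11.63, 109.99].

112.4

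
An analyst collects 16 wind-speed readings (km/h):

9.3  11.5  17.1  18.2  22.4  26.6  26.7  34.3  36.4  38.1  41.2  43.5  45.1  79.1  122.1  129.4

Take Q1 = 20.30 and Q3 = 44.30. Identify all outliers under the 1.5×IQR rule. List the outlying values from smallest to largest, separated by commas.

IQR = Q3 − Q1 = 44.30 − 20.30 = 24.00.
Lower fence = Q1 − 1.5·IQR = 20.30 − 36.00 = -15.70.
Upper fence = Q3 + 1.5·IQR = 44.30 + 36.00 = 80.30.
122.1 > 80.30 → outlier.
129.4 > 80.30 → outlier.
All remaining values lie within [-15.70, 80.30].

122.1, 129.4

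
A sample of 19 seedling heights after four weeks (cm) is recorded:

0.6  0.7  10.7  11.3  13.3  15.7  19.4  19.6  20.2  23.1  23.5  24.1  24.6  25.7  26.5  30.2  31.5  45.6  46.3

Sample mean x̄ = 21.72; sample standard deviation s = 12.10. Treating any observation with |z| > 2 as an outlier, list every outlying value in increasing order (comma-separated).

Cutoffs at x̄ ± 2s: 21.72 ± 2·12.10 = [-2.48, 45.92].
46.3: z = 2.03, |z| > 2 → outlier.
Every other value lies within [-2.48, 45.92].

46.3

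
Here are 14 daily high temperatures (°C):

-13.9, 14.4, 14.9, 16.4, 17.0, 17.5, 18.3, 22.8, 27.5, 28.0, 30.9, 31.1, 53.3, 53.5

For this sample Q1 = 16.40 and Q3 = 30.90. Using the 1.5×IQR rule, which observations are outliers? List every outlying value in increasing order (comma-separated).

-13.9, 53.3, 53.5

IQR = Q3 − Q1 = 30.90 − 16.40 = 14.50.
Lower fence = Q1 − 1.5·IQR = 16.40 − 21.75 = -5.35.
Upper fence = Q3 + 1.5·IQR = 30.90 + 21.75 = 52.65.
-13.9 < -5.35 → outlier.
53.3 > 52.65 → outlier.
53.5 > 52.65 → outlier.
All remaining values lie within [-5.35, 52.65].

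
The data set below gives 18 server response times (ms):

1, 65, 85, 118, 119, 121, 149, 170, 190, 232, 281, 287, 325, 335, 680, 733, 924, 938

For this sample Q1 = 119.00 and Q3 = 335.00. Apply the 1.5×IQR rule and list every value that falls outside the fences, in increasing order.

680, 733, 924, 938

IQR = Q3 − Q1 = 335.00 − 119.00 = 216.00.
Lower fence = Q1 − 1.5·IQR = 119.00 − 324.00 = -205.00.
Upper fence = Q3 + 1.5·IQR = 335.00 + 324.00 = 659.00.
680 > 659.00 → outlier.
733 > 659.00 → outlier.
924 > 659.00 → outlier.
938 > 659.00 → outlier.
All remaining values lie within [-205.00, 659.00].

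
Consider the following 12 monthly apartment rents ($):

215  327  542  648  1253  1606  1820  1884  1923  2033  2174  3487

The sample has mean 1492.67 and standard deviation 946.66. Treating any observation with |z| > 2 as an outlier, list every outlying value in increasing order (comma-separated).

3487

Cutoffs at x̄ ± 2s: 1492.67 ± 2·946.66 = [-400.65, 3385.99].
3487: z = 2.11, |z| > 2 → outlier.
Every other value lies within [-400.65, 3385.99].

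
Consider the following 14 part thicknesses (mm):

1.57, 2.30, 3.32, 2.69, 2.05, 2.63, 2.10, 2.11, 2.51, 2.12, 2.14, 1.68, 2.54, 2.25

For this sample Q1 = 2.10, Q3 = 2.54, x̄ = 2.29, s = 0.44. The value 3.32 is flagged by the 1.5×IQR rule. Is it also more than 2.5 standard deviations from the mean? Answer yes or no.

no

z = (3.32 − 2.29) / 0.44 = 2.34.
|z| = 2.34 ≤ 2.5.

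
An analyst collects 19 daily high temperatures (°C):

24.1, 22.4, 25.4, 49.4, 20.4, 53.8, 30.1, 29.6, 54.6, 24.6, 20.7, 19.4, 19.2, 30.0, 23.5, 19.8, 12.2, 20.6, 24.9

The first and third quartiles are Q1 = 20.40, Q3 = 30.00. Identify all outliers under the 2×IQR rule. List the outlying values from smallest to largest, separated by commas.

49.4, 53.8, 54.6

IQR = Q3 − Q1 = 30.00 − 20.40 = 9.60.
Lower fence = Q1 − 2·IQR = 20.40 − 19.20 = 1.20.
Upper fence = Q3 + 2·IQR = 30.00 + 19.20 = 49.20.
49.4 > 49.20 → outlier.
53.8 > 49.20 → outlier.
54.6 > 49.20 → outlier.
All remaining values lie within [1.20, 49.20].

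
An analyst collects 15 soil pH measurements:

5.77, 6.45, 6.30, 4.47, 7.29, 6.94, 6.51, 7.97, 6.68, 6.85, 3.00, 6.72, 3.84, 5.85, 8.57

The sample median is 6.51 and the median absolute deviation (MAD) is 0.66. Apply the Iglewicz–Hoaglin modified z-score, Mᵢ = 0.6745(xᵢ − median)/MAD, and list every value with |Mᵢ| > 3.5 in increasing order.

|Mᵢ| > 3.5 ⇔ |xᵢ − 6.51| > 3.5·0.66/0.6745 = 3.42.
So outliers lie outside [3.09, 9.93].
3.00: M = -3.59 → outlier.

3.00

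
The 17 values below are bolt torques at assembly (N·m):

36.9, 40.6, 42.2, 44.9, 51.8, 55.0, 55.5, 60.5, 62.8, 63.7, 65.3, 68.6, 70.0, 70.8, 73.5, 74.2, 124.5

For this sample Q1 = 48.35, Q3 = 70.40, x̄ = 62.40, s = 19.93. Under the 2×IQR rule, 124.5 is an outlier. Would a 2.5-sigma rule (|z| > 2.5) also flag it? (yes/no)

z = (124.5 − 62.40) / 19.93 = 3.12.
|z| = 3.12 > 2.5.

yes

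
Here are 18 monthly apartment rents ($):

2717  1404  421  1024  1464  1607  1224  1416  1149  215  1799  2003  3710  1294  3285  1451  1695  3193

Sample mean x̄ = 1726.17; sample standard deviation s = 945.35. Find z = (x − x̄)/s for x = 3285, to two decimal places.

z = (3285 − 1726.17) / 945.35 = 1.65.

1.65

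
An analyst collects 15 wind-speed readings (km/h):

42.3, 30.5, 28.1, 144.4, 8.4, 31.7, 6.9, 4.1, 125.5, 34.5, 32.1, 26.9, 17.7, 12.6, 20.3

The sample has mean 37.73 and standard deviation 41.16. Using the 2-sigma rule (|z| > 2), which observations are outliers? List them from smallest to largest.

Cutoffs at x̄ ± 2s: 37.73 ± 2·41.16 = [-44.59, 120.05].
125.5: z = 2.13, |z| > 2 → outlier.
144.4: z = 2.59, |z| > 2 → outlier.
Every other value lies within [-44.59, 120.05].

125.5, 144.4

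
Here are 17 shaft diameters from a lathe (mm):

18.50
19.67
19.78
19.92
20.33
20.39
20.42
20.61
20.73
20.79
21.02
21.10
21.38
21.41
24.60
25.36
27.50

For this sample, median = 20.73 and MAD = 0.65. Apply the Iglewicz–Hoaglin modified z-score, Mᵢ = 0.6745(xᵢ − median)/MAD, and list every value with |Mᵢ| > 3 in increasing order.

|Mᵢ| > 3 ⇔ |xᵢ − 20.73| > 3·0.65/0.6745 = 2.89.
So outliers lie outside [17.84, 23.62].
24.60: M = 4.02 → outlier.
25.36: M = 4.80 → outlier.
27.50: M = 7.03 → outlier.

24.60, 25.36, 27.50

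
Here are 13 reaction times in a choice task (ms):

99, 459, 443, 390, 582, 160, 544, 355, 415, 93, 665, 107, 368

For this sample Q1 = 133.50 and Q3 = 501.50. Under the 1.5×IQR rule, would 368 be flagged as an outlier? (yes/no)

IQR = Q3 − Q1 = 501.50 − 133.50 = 368.00.
Lower fence = Q1 − 1.5·IQR = 133.50 − 552.00 = -418.50.
Upper fence = Q3 + 1.5·IQR = 501.50 + 552.00 = 1053.50.
368 lies within [-418.50, 1053.50].

no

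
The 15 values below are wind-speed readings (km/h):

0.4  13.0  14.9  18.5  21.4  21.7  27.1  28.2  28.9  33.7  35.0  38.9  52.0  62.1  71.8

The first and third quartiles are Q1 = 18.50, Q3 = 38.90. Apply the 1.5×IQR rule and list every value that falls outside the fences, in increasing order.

IQR = Q3 − Q1 = 38.90 − 18.50 = 20.40.
Lower fence = Q1 − 1.5·IQR = 18.50 − 30.60 = -12.10.
Upper fence = Q3 + 1.5·IQR = 38.90 + 30.60 = 69.50.
71.8 > 69.50 → outlier.
All remaining values lie within [-12.10, 69.50].

71.8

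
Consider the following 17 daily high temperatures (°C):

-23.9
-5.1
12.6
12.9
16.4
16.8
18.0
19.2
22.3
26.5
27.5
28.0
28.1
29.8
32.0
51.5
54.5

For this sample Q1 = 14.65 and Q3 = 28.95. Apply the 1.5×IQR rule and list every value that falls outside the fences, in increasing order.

IQR = Q3 − Q1 = 28.95 − 14.65 = 14.30.
Lower fence = Q1 − 1.5·IQR = 14.65 − 21.45 = -6.80.
Upper fence = Q3 + 1.5·IQR = 28.95 + 21.45 = 50.40.
-23.9 < -6.80 → outlier.
51.5 > 50.40 → outlier.
54.5 > 50.40 → outlier.
All remaining values lie within [-6.80, 50.40].

-23.9, 51.5, 54.5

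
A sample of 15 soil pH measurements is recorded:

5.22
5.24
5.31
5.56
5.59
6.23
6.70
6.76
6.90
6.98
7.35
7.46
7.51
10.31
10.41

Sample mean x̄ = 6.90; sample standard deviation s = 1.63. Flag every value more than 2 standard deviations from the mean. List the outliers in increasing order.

10.31, 10.41

Cutoffs at x̄ ± 2s: 6.90 ± 2·1.63 = [3.64, 10.16].
10.31: z = 2.09, |z| > 2 → outlier.
10.41: z = 2.15, |z| > 2 → outlier.
Every other value lies within [3.64, 10.16].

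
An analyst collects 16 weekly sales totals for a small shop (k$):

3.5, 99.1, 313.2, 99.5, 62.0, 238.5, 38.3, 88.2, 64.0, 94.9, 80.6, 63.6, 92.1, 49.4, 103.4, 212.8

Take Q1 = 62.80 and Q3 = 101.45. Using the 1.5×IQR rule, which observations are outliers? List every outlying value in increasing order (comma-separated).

3.5, 212.8, 238.5, 313.2

IQR = Q3 − Q1 = 101.45 − 62.80 = 38.65.
Lower fence = Q1 − 1.5·IQR = 62.80 − 57.975 = 4.825.
Upper fence = Q3 + 1.5·IQR = 101.45 + 57.975 = 159.425.
3.5 < 4.825 → outlier.
212.8 > 159.425 → outlier.
238.5 > 159.425 → outlier.
313.2 > 159.425 → outlier.
All remaining values lie within [4.825, 159.425].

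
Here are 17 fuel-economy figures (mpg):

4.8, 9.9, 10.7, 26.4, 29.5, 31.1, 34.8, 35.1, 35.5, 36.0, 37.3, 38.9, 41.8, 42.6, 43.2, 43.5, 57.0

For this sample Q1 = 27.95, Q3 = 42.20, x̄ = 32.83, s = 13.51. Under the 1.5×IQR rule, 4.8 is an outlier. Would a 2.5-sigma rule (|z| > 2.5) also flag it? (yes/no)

z = (4.8 − 32.83) / 13.51 = -2.07.
|z| = 2.07 ≤ 2.5.

no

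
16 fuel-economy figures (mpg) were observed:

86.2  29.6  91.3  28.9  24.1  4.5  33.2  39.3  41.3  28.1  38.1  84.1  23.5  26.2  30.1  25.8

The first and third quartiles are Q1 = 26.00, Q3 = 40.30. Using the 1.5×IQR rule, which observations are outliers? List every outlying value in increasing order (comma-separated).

IQR = Q3 − Q1 = 40.30 − 26.00 = 14.30.
Lower fence = Q1 − 1.5·IQR = 26.00 − 21.45 = 4.55.
Upper fence = Q3 + 1.5·IQR = 40.30 + 21.45 = 61.75.
4.5 < 4.55 → outlier.
84.1 > 61.75 → outlier.
86.2 > 61.75 → outlier.
91.3 > 61.75 → outlier.
All remaining values lie within [4.55, 61.75].

4.5, 84.1, 86.2, 91.3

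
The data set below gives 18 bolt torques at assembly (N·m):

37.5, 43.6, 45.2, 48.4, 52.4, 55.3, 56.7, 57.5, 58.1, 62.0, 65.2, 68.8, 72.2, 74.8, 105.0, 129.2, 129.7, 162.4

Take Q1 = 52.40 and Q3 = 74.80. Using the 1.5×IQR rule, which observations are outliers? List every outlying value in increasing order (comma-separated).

IQR = Q3 − Q1 = 74.80 − 52.40 = 22.40.
Lower fence = Q1 − 1.5·IQR = 52.40 − 33.60 = 18.80.
Upper fence = Q3 + 1.5·IQR = 74.80 + 33.60 = 108.40.
129.2 > 108.40 → outlier.
129.7 > 108.40 → outlier.
162.4 > 108.40 → outlier.
All remaining values lie within [18.80, 108.40].

129.2, 129.7, 162.4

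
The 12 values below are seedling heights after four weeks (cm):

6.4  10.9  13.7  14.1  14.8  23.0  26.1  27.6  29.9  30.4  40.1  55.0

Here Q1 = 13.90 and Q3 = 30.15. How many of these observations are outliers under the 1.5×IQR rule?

1

IQR = 16.25; fences at 13.90 − 24.375 = -10.475 and 30.15 + 24.375 = 54.525.
Outside the cutoffs: 55.0.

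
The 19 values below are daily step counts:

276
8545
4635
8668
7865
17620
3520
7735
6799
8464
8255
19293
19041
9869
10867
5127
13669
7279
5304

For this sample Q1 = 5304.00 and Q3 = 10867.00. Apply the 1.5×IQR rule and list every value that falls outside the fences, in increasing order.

19293

IQR = Q3 − Q1 = 10867.00 − 5304.00 = 5563.00.
Lower fence = Q1 − 1.5·IQR = 5304.00 − 8344.50 = -3040.50.
Upper fence = Q3 + 1.5·IQR = 10867.00 + 8344.50 = 19211.50.
19293 > 19211.50 → outlier.
All remaining values lie within [-3040.50, 19211.50].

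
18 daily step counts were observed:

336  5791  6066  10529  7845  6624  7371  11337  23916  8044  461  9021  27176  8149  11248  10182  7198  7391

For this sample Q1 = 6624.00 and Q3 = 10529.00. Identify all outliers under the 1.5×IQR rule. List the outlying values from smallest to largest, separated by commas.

IQR = Q3 − Q1 = 10529.00 − 6624.00 = 3905.00.
Lower fence = Q1 − 1.5·IQR = 6624.00 − 5857.50 = 766.50.
Upper fence = Q3 + 1.5·IQR = 10529.00 + 5857.50 = 16386.50.
336 < 766.50 → outlier.
461 < 766.50 → outlier.
23916 > 16386.50 → outlier.
27176 > 16386.50 → outlier.
All remaining values lie within [766.50, 16386.50].

336, 461, 23916, 27176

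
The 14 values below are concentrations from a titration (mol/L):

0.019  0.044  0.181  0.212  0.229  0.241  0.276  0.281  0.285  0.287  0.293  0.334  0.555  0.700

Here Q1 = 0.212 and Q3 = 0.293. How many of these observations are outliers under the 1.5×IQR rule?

IQR = 0.081; fences at 0.212 − 0.1215 = 0.0905 and 0.293 + 0.1215 = 0.4145.
Outside the cutoffs: 0.019, 0.044, 0.555, 0.700.

4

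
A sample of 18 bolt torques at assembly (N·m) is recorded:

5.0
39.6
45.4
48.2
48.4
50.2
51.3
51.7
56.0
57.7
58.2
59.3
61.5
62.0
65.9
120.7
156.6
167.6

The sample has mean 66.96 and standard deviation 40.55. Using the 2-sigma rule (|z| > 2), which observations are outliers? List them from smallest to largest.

156.6, 167.6

Cutoffs at x̄ ± 2s: 66.96 ± 2·40.55 = [-14.14, 148.06].
156.6: z = 2.21, |z| > 2 → outlier.
167.6: z = 2.48, |z| > 2 → outlier.
Every other value lies within [-14.14, 148.06].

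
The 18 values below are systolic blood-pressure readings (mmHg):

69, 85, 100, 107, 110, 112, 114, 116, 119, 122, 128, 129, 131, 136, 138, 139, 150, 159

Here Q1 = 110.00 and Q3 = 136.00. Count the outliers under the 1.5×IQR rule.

1

IQR = 26.00; fences at 110.00 − 39.00 = 71.00 and 136.00 + 39.00 = 175.00.
Outside the cutoffs: 69.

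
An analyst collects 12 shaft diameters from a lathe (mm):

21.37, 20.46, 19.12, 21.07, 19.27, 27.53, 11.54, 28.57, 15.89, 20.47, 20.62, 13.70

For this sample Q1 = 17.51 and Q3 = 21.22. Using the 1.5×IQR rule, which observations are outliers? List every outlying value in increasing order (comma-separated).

11.54, 27.53, 28.57

IQR = Q3 − Q1 = 21.22 − 17.51 = 3.71.
Lower fence = Q1 − 1.5·IQR = 17.51 − 5.565 = 11.945.
Upper fence = Q3 + 1.5·IQR = 21.22 + 5.565 = 26.785.
11.54 < 11.945 → outlier.
27.53 > 26.785 → outlier.
28.57 > 26.785 → outlier.
All remaining values lie within [11.945, 26.785].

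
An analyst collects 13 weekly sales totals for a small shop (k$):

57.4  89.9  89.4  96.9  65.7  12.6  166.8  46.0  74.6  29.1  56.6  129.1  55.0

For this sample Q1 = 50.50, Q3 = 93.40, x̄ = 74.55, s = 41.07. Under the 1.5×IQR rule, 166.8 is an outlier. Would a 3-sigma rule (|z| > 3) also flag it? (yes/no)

z = (166.8 − 74.55) / 41.07 = 2.25.
|z| = 2.25 ≤ 3.

no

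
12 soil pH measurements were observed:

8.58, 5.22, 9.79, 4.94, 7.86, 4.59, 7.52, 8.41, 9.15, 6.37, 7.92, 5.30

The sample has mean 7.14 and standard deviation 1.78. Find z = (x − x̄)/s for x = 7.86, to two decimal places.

z = (7.86 − 7.14) / 1.78 = 0.40.

0.40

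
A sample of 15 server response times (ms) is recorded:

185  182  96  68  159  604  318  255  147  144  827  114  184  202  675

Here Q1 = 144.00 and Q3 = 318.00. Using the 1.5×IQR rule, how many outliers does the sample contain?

IQR = 174.00; fences at 144.00 − 261.00 = -117.00 and 318.00 + 261.00 = 579.00.
Outside the cutoffs: 604, 675, 827.

3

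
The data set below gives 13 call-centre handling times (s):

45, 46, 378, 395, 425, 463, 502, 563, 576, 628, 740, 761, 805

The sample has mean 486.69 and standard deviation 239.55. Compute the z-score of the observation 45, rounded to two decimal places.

-1.84

z = (45 − 486.69) / 239.55 = -1.84.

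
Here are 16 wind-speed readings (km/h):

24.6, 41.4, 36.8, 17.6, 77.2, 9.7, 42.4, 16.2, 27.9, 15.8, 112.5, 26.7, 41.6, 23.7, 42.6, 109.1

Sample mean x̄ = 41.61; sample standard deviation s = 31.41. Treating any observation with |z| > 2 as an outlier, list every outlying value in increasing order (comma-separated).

109.1, 112.5

Cutoffs at x̄ ± 2s: 41.61 ± 2·31.41 = [-21.21, 104.43].
109.1: z = 2.15, |z| > 2 → outlier.
112.5: z = 2.26, |z| > 2 → outlier.
Every other value lies within [-21.21, 104.43].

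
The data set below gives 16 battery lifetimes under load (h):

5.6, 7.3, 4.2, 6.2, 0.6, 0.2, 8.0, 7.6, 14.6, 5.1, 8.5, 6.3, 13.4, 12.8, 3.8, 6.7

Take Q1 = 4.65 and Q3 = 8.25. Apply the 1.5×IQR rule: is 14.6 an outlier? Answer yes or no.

yes

IQR = Q3 − Q1 = 8.25 − 4.65 = 3.60.
Lower fence = Q1 − 1.5·IQR = 4.65 − 5.40 = -0.75.
Upper fence = Q3 + 1.5·IQR = 8.25 + 5.40 = 13.65.
14.6 lies above the upper fence.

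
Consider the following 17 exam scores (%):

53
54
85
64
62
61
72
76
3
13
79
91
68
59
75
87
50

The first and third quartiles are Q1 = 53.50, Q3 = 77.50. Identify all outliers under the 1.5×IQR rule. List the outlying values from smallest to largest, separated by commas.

3, 13

IQR = Q3 − Q1 = 77.50 − 53.50 = 24.00.
Lower fence = Q1 − 1.5·IQR = 53.50 − 36.00 = 17.50.
Upper fence = Q3 + 1.5·IQR = 77.50 + 36.00 = 113.50.
3 < 17.50 → outlier.
13 < 17.50 → outlier.
All remaining values lie within [17.50, 113.50].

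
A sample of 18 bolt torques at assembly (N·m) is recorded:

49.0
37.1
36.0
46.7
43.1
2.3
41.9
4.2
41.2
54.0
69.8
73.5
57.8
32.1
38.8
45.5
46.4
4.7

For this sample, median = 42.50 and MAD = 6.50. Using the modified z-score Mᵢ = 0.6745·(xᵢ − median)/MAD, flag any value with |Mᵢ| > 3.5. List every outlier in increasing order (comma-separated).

2.3, 4.2, 4.7

|Mᵢ| > 3.5 ⇔ |xᵢ − 42.50| > 3.5·6.50/0.6745 = 33.73.
So outliers lie outside [8.77, 76.23].
2.3: M = -4.17 → outlier.
4.2: M = -3.97 → outlier.
4.7: M = -3.92 → outlier.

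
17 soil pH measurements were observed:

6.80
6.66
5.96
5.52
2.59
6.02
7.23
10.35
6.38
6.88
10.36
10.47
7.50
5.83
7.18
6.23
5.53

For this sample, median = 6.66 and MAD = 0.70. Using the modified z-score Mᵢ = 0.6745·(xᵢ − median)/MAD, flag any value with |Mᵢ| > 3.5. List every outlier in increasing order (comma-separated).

2.59, 10.35, 10.36, 10.47

|Mᵢ| > 3.5 ⇔ |xᵢ − 6.66| > 3.5·0.70/0.6745 = 3.63.
So outliers lie outside [3.03, 10.29].
2.59: M = -3.92 → outlier.
10.35: M = 3.56 → outlier.
10.36: M = 3.57 → outlier.
10.47: M = 3.67 → outlier.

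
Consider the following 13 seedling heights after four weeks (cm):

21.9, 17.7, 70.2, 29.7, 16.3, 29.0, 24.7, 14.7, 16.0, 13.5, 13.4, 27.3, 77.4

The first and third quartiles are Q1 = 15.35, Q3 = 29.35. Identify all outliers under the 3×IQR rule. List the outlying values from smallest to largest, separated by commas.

77.4

IQR = Q3 − Q1 = 29.35 − 15.35 = 14.00.
Lower fence = Q1 − 3·IQR = 15.35 − 42.00 = -26.65.
Upper fence = Q3 + 3·IQR = 29.35 + 42.00 = 71.35.
77.4 > 71.35 → outlier.
All remaining values lie within [-26.65, 71.35].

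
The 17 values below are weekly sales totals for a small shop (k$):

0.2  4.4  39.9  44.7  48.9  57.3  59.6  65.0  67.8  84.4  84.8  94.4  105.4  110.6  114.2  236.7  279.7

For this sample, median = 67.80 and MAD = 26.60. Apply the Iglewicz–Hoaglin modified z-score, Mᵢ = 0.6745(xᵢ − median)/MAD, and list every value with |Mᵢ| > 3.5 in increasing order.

|Mᵢ| > 3.5 ⇔ |xᵢ − 67.80| > 3.5·26.60/0.6745 = 138.03.
So outliers lie outside [-70.23, 205.83].
236.7: M = 4.28 → outlier.
279.7: M = 5.37 → outlier.

236.7, 279.7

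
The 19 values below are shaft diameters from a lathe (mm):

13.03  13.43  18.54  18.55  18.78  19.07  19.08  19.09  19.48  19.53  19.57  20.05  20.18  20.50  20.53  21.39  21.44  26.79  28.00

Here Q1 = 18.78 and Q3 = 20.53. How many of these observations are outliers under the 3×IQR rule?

4

IQR = 1.75; fences at 18.78 − 5.25 = 13.53 and 20.53 + 5.25 = 25.78.
Outside the cutoffs: 13.03, 13.43, 26.79, 28.00.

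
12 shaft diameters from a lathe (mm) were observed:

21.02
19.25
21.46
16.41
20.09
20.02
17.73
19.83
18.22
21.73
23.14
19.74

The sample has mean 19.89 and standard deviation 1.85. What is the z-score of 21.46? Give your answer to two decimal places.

0.85

z = (21.46 − 19.89) / 1.85 = 0.85.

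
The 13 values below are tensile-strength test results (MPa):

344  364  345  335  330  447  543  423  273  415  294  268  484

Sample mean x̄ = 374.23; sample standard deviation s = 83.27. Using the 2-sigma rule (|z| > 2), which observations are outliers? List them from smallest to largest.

Cutoffs at x̄ ± 2s: 374.23 ± 2·83.27 = [207.69, 540.77].
543: z = 2.03, |z| > 2 → outlier.
Every other value lies within [207.69, 540.77].

543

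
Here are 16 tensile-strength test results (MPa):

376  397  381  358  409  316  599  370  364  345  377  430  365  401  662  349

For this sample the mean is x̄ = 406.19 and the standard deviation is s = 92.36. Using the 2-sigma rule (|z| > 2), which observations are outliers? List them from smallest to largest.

599, 662

Cutoffs at x̄ ± 2s: 406.19 ± 2·92.36 = [221.47, 590.91].
599: z = 2.09, |z| > 2 → outlier.
662: z = 2.77, |z| > 2 → outlier.
Every other value lies within [221.47, 590.91].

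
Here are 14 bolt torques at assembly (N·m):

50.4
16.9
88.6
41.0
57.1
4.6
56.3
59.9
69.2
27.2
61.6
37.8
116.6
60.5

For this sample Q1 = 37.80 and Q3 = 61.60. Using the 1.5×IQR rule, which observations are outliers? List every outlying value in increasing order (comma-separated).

116.6

IQR = Q3 − Q1 = 61.60 − 37.80 = 23.80.
Lower fence = Q1 − 1.5·IQR = 37.80 − 35.70 = 2.10.
Upper fence = Q3 + 1.5·IQR = 61.60 + 35.70 = 97.30.
116.6 > 97.30 → outlier.
All remaining values lie within [2.10, 97.30].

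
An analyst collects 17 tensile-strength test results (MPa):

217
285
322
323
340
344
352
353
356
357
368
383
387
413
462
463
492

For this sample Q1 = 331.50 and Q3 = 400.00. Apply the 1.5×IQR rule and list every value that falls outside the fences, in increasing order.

IQR = Q3 − Q1 = 400.00 − 331.50 = 68.50.
Lower fence = Q1 − 1.5·IQR = 331.50 − 102.75 = 228.75.
Upper fence = Q3 + 1.5·IQR = 400.00 + 102.75 = 502.75.
217 < 228.75 → outlier.
All remaining values lie within [228.75, 502.75].

217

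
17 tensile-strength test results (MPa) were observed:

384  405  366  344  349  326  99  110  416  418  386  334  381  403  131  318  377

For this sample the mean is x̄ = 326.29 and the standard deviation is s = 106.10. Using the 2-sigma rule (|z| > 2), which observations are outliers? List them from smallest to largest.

Cutoffs at x̄ ± 2s: 326.29 ± 2·106.10 = [114.09, 538.49].
99: z = -2.14, |z| > 2 → outlier.
110: z = -2.04, |z| > 2 → outlier.
Every other value lies within [114.09, 538.49].

99, 110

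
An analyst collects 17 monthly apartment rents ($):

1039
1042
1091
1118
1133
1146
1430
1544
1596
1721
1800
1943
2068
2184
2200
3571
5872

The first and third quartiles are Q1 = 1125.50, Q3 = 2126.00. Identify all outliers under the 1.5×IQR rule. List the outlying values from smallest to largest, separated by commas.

IQR = Q3 − Q1 = 2126.00 − 1125.50 = 1000.50.
Lower fence = Q1 − 1.5·IQR = 1125.50 − 1500.75 = -375.25.
Upper fence = Q3 + 1.5·IQR = 2126.00 + 1500.75 = 3626.75.
5872 > 3626.75 → outlier.
All remaining values lie within [-375.25, 3626.75].

5872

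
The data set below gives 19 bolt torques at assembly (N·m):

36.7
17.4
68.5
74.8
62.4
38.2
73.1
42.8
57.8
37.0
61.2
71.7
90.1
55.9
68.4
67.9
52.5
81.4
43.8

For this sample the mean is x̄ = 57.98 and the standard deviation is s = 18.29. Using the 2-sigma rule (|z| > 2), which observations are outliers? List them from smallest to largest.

Cutoffs at x̄ ± 2s: 57.98 ± 2·18.29 = [21.40, 94.56].
17.4: z = -2.22, |z| > 2 → outlier.
Every other value lies within [21.40, 94.56].

17.4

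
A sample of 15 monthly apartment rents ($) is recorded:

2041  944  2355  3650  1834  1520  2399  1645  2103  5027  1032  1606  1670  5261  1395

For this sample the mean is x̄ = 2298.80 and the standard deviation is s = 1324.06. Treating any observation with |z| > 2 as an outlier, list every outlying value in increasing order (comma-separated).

5027, 5261

Cutoffs at x̄ ± 2s: 2298.80 ± 2·1324.06 = [-349.32, 4946.92].
5027: z = 2.06, |z| > 2 → outlier.
5261: z = 2.24, |z| > 2 → outlier.
Every other value lies within [-349.32, 4946.92].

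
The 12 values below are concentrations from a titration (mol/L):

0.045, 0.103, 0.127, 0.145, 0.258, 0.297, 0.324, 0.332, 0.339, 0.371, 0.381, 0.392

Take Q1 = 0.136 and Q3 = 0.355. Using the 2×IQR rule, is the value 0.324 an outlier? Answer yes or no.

IQR = Q3 − Q1 = 0.355 − 0.136 = 0.219.
Lower fence = Q1 − 2·IQR = 0.136 − 0.438 = -0.302.
Upper fence = Q3 + 2·IQR = 0.355 + 0.438 = 0.793.
0.324 lies within [-0.302, 0.793].

no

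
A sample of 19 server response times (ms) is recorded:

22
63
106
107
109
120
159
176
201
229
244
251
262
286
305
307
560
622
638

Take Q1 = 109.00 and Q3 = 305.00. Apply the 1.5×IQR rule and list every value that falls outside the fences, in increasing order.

622, 638

IQR = Q3 − Q1 = 305.00 − 109.00 = 196.00.
Lower fence = Q1 − 1.5·IQR = 109.00 − 294.00 = -185.00.
Upper fence = Q3 + 1.5·IQR = 305.00 + 294.00 = 599.00.
622 > 599.00 → outlier.
638 > 599.00 → outlier.
All remaining values lie within [-185.00, 599.00].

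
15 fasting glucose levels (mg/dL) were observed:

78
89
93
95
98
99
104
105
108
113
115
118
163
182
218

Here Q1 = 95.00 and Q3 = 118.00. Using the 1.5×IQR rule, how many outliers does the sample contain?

IQR = 23.00; fences at 95.00 − 34.50 = 60.50 and 118.00 + 34.50 = 152.50.
Outside the cutoffs: 163, 182, 218.

3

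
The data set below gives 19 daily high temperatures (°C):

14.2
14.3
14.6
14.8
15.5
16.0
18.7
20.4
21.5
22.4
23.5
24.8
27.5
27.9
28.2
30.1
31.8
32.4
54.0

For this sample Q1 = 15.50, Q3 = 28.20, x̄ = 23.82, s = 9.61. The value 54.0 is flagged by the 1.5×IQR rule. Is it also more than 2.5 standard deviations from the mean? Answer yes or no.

yes

z = (54.0 − 23.82) / 9.61 = 3.14.
|z| = 3.14 > 2.5.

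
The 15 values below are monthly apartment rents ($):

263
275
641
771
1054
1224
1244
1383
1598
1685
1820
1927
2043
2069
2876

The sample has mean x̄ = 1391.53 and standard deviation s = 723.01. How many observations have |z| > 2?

1

Cutoffs: x̄ ± 2s = [-54.49, 2837.55].
Outside the cutoffs: 2876.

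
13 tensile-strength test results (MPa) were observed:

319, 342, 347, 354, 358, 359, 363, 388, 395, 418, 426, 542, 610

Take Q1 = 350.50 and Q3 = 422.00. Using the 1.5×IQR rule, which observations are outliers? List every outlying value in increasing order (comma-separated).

542, 610

IQR = Q3 − Q1 = 422.00 − 350.50 = 71.50.
Lower fence = Q1 − 1.5·IQR = 350.50 − 107.25 = 243.25.
Upper fence = Q3 + 1.5·IQR = 422.00 + 107.25 = 529.25.
542 > 529.25 → outlier.
610 > 529.25 → outlier.
All remaining values lie within [243.25, 529.25].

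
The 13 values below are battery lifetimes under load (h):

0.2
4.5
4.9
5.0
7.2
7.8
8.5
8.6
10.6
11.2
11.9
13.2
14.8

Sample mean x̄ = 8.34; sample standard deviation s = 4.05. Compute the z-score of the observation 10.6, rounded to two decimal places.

z = (10.6 − 8.34) / 4.05 = 0.56.

0.56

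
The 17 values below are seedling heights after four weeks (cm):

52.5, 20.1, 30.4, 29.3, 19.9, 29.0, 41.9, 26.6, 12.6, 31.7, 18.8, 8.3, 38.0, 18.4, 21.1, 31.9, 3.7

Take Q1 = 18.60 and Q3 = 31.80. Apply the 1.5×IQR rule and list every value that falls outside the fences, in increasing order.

52.5

IQR = Q3 − Q1 = 31.80 − 18.60 = 13.20.
Lower fence = Q1 − 1.5·IQR = 18.60 − 19.80 = -1.20.
Upper fence = Q3 + 1.5·IQR = 31.80 + 19.80 = 51.60.
52.5 > 51.60 → outlier.
All remaining values lie within [-1.20, 51.60].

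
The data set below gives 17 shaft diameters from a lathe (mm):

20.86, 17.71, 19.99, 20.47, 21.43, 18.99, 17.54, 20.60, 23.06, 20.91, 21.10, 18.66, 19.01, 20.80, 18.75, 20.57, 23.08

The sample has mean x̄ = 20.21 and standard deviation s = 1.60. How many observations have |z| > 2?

Cutoffs: x̄ ± 2s = [17.01, 23.41].
Every value lies within the cutoffs.

0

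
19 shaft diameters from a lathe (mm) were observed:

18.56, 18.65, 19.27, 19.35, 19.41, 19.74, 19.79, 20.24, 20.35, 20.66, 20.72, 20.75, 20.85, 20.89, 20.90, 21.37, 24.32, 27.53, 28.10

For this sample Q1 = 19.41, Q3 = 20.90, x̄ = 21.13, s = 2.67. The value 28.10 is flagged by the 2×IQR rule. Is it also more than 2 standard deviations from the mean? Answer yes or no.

z = (28.10 − 21.13) / 2.67 = 2.61.
|z| = 2.61 > 2.

yes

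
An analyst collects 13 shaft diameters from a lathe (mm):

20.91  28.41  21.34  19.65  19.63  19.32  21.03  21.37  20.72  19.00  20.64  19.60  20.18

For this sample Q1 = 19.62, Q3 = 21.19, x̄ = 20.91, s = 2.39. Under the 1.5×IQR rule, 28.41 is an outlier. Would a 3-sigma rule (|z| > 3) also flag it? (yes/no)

z = (28.41 − 20.91) / 2.39 = 3.14.
|z| = 3.14 > 3.

yes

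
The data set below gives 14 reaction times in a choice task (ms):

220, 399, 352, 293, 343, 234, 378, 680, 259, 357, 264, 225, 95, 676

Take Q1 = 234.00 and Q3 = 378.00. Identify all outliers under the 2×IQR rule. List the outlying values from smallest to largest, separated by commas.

IQR = Q3 − Q1 = 378.00 − 234.00 = 144.00.
Lower fence = Q1 − 2·IQR = 234.00 − 288.00 = -54.00.
Upper fence = Q3 + 2·IQR = 378.00 + 288.00 = 666.00.
676 > 666.00 → outlier.
680 > 666.00 → outlier.
All remaining values lie within [-54.00, 666.00].

676, 680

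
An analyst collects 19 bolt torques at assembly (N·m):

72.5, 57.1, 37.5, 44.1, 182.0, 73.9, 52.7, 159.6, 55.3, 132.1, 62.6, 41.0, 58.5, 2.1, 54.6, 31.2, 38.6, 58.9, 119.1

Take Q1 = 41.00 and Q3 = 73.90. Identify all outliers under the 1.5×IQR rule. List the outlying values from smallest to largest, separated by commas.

132.1, 159.6, 182.0

IQR = Q3 − Q1 = 73.90 − 41.00 = 32.90.
Lower fence = Q1 − 1.5·IQR = 41.00 − 49.35 = -8.35.
Upper fence = Q3 + 1.5·IQR = 73.90 + 49.35 = 123.25.
132.1 > 123.25 → outlier.
159.6 > 123.25 → outlier.
182.0 > 123.25 → outlier.
All remaining values lie within [-8.35, 123.25].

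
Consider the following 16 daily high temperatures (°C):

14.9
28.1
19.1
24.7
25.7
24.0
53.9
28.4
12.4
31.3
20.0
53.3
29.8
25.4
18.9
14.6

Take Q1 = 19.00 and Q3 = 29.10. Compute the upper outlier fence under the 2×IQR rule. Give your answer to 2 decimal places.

IQR = Q3 − Q1 = 29.10 − 19.00 = 10.10.
Lower fence = Q1 − 2·IQR = 19.00 − 20.20 = -1.20.
Upper fence = Q3 + 2·IQR = 29.10 + 20.20 = 49.30.

49.30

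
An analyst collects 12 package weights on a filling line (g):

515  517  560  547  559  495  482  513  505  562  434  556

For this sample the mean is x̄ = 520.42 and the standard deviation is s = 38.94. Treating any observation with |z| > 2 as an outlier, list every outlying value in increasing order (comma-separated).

434

Cutoffs at x̄ ± 2s: 520.42 ± 2·38.94 = [442.54, 598.30].
434: z = -2.22, |z| > 2 → outlier.
Every other value lies within [442.54, 598.30].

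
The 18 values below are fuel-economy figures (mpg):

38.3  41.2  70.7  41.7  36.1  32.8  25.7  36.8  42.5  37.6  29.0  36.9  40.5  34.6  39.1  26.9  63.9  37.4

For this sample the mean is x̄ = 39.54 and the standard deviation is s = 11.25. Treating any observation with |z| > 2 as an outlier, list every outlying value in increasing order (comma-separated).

63.9, 70.7

Cutoffs at x̄ ± 2s: 39.54 ± 2·11.25 = [17.04, 62.04].
63.9: z = 2.17, |z| > 2 → outlier.
70.7: z = 2.77, |z| > 2 → outlier.
Every other value lies within [17.04, 62.04].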